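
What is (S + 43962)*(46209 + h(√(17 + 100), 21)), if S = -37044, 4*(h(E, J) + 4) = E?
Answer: 319646190 + 10377*√13/2 ≈ 3.1967e+8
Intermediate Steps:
h(E, J) = -4 + E/4
(S + 43962)*(46209 + h(√(17 + 100), 21)) = (-37044 + 43962)*(46209 + (-4 + √(17 + 100)/4)) = 6918*(46209 + (-4 + √117/4)) = 6918*(46209 + (-4 + (3*√13)/4)) = 6918*(46209 + (-4 + 3*√13/4)) = 6918*(46205 + 3*√13/4) = 319646190 + 10377*√13/2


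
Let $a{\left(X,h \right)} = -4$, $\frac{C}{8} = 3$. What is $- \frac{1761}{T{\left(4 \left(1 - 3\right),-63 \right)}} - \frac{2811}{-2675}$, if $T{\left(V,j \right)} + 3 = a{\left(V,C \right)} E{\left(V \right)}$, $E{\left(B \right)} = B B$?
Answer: $\frac{5438724}{692825} \approx 7.8501$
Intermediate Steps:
$C = 24$ ($C = 8 \cdot 3 = 24$)
$E{\left(B \right)} = B^{2}$
$T{\left(V,j \right)} = -3 - 4 V^{2}$
$- \frac{1761}{T{\left(4 \left(1 - 3\right),-63 \right)}} - \frac{2811}{-2675} = - \frac{1761}{-3 - 4 \left(4 \left(1 - 3\right)\right)^{2}} - \frac{2811}{-2675} = - \frac{1761}{-3 - 4 \left(4 \left(-2\right)\right)^{2}} - - \frac{2811}{2675} = - \frac{1761}{-3 - 4 \left(-8\right)^{2}} + \frac{2811}{2675} = - \frac{1761}{-3 - 256} + \frac{2811}{2675} = - \frac{1761}{-259} + \frac{2811}{2675} = \left(-1761\right) \left(- \frac{1}{259}\right) + \frac{2811}{2675} = \frac{1761}{259} + \frac{2811}{2675} = \frac{5438724}{692825}$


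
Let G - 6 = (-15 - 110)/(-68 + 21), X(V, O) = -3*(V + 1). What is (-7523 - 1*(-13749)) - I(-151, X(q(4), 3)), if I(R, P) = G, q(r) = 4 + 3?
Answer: 292215/47 ≈ 6217.3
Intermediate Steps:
q(r) = 7
X(V, O) = -3 - 3*V (X(V, O) = -3*(1 + V) = -3 - 3*V)
G = 407/47 (G = 6 + (-15 - 110)/(-68 + 21) = 6 - 125/(-47) = 6 - 125*(-1/47) = 6 + 125/47 = 407/47 ≈ 8.6596)
I(R, P) = 407/47
(-7523 - 1*(-13749)) - I(-151, X(q(4), 3)) = (-7523 - 1*(-13749)) - 1*407/47 = (-7523 + 13749) - 407/47 = 6226 - 407/47 = 292215/47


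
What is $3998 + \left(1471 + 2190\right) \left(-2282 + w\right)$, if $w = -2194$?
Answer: $-16382638$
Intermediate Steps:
$3998 + \left(1471 + 2190\right) \left(-2282 + w\right) = 3998 + \left(1471 + 2190\right) \left(-2282 - 2194\right) = 3998 + 3661 \left(-4476\right) = 3998 - 16386636 = -16382638$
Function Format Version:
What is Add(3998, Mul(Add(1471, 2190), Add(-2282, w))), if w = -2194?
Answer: -16382638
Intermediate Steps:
Add(3998, Mul(Add(1471, 2190), Add(-2282, w))) = Add(3998, Mul(Add(1471, 2190), Add(-2282, -2194))) = Add(3998, Mul(3661, -4476)) = Add(3998, -16386636) = -16382638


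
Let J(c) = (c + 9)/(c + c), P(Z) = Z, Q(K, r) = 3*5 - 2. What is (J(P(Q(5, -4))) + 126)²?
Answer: 2719201/169 ≈ 16090.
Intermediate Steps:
Q(K, r) = 13 (Q(K, r) = 15 - 2 = 13)
J(c) = (9 + c)/(2*c) (J(c) = (9 + c)/((2*c)) = (9 + c)*(1/(2*c)) = (9 + c)/(2*c))
(J(P(Q(5, -4))) + 126)² = ((½)*(9 + 13)/13 + 126)² = ((½)*(1/13)*22 + 126)² = (11/13 + 126)² = (1649/13)² = 2719201/169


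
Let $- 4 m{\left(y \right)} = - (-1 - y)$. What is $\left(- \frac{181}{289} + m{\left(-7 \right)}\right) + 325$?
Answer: $\frac{188355}{578} \approx 325.87$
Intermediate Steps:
$m{\left(y \right)} = - \frac{1}{4} - \frac{y}{4}$ ($m{\left(y \right)} = - \frac{\left(-1\right) \left(-1 - y\right)}{4} = - \frac{1 + y}{4} = - \frac{1}{4} - \frac{y}{4}$)
$\left(- \frac{181}{289} + m{\left(-7 \right)}\right) + 325 = \left(- \frac{181}{289} - - \frac{3}{2}\right) + 325 = \left(\left(-181\right) \frac{1}{289} + \left(- \frac{1}{4} + \frac{7}{4}\right)\right) + 325 = \left(- \frac{181}{289} + \frac{3}{2}\right) + 325 = \frac{505}{578} + 325 = \frac{188355}{578}$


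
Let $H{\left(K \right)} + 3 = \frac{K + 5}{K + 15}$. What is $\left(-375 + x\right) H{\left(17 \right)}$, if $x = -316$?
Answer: $\frac{25567}{16} \approx 1597.9$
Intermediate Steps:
$H{\left(K \right)} = -3 + \frac{5 + K}{15 + K}$ ($H{\left(K \right)} = -3 + \frac{K + 5}{K + 15} = -3 + \frac{5 + K}{15 + K}$)
$\left(-375 + x\right) H{\left(17 \right)} = \left(-375 - 316\right) \frac{2 \left(-20 - 17\right)}{15 + 17} = - 691 \frac{2 \left(-20 - 17\right)}{32} = - 691 \cdot 2 \cdot \frac{1}{32} \left(-37\right) = \left(-691\right) \left(- \frac{37}{16}\right) = \frac{25567}{16}$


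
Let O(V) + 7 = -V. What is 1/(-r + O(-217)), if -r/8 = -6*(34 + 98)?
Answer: -1/6126 ≈ -0.00016324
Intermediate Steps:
O(V) = -7 - V
r = 6336 (r = -(-48)*(34 + 98) = -(-48)*132 = -8*(-792) = 6336)
1/(-r + O(-217)) = 1/(-1*6336 + (-7 - 1*(-217))) = 1/(-6336 + (-7 + 217)) = 1/(-6336 + 210) = 1/(-6126) = -1/6126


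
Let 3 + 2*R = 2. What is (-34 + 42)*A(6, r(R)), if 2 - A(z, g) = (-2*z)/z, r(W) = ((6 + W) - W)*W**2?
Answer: 32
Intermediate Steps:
R = -1/2 (R = -3/2 + (1/2)*2 = -3/2 + 1 = -1/2 ≈ -0.50000)
r(W) = 6*W**2
A(z, g) = 4 (A(z, g) = 2 - (-2*z)/z = 2 - 1*(-2) = 2 + 2 = 4)
(-34 + 42)*A(6, r(R)) = (-34 + 42)*4 = 8*4 = 32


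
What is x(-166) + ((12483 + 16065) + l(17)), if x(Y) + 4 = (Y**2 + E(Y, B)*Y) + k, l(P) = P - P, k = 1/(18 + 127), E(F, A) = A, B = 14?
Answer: 7797521/145 ≈ 53776.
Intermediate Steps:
k = 1/145 ≈ 0.0068966
l(P) = 0
x(Y) = -579/145 + Y**2 + 14*Y (x(Y) = -4 + ((Y**2 + 14*Y) + 1/145) = -4 + (1/145 + Y**2 + 14*Y) = -579/145 + Y**2 + 14*Y)
x(-166) + ((12483 + 16065) + l(17)) = (-579/145 + (-166)**2 + 14*(-166)) + ((12483 + 16065) + 0) = (-579/145 + 27556 - 2324) + (28548 + 0) = 3658061/145 + 28548 = 7797521/145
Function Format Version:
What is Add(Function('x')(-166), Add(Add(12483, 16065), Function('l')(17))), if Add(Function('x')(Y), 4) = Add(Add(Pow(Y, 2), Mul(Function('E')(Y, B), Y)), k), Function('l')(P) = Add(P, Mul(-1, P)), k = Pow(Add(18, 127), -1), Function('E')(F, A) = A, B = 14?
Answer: Rational(7797521, 145) ≈ 53776.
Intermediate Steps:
k = Rational(1, 145) (k = Pow(145, -1) = Rational(1, 145) ≈ 0.0068966)
Function('l')(P) = 0
Function('x')(Y) = Add(Rational(-579, 145), Pow(Y, 2), Mul(14, Y)) (Function('x')(Y) = Add(-4, Add(Add(Pow(Y, 2), Mul(14, Y)), Rational(1, 145))) = Add(-4, Add(Rational(1, 145), Pow(Y, 2), Mul(14, Y))) = Add(Rational(-579, 145), Pow(Y, 2), Mul(14, Y)))
Add(Function('x')(-166), Add(Add(12483, 16065), Function('l')(17))) = Add(Add(Rational(-579, 145), Pow(-166, 2), Mul(14, -166)), Add(Add(12483, 16065), 0)) = Add(Add(Rational(-579, 145), 27556, -2324), Add(28548, 0)) = Add(Rational(3658061, 145), 28548) = Rational(7797521, 145)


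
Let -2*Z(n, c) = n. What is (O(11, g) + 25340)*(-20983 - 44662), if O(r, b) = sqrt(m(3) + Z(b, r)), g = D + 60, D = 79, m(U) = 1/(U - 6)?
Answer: -1663444300 - 65645*I*sqrt(2514)/6 ≈ -1.6634e+9 - 5.4857e+5*I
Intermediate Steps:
Z(n, c) = -n/2
m(U) = 1/(-6 + U)
g = 139 (g = 79 + 60 = 139)
O(r, b) = sqrt(-1/3 - b/2) (O(r, b) = sqrt(1/(-6 + 3) - b/2) = sqrt(1/(-3) - b/2) = sqrt(-1/3 - b/2))
(O(11, g) + 25340)*(-20983 - 44662) = (sqrt(-12 - 18*139)/6 + 25340)*(-20983 - 44662) = (sqrt(-12 - 2502)/6 + 25340)*(-65645) = (sqrt(-2514)/6 + 25340)*(-65645) = ((I*sqrt(2514))/6 + 25340)*(-65645) = (I*sqrt(2514)/6 + 25340)*(-65645) = (25340 + I*sqrt(2514)/6)*(-65645) = -1663444300 - 65645*I*sqrt(2514)/6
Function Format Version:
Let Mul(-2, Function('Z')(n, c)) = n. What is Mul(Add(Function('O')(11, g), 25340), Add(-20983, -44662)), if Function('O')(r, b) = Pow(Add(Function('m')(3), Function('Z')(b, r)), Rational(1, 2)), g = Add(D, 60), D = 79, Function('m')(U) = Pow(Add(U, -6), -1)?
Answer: Add(-1663444300, Mul(Rational(-65645, 6), I, Pow(2514, Rational(1, 2)))) ≈ Add(-1.6634e+9, Mul(-5.4857e+5, I))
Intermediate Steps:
Function('Z')(n, c) = Mul(Rational(-1, 2), n)
Function('m')(U) = Pow(Add(-6, U), -1)
g = 139 (g = Add(79, 60) = 139)
Function('O')(r, b) = Pow(Add(Rational(-1, 3), Mul(Rational(-1, 2), b)), Rational(1, 2)) (Function('O')(r, b) = Pow(Add(Pow(Add(-6, 3), -1), Mul(Rational(-1, 2), b)), Rational(1, 2)) = Pow(Add(Pow(-3, -1), Mul(Rational(-1, 2), b)), Rational(1, 2)) = Pow(Add(Rational(-1, 3), Mul(Rational(-1, 2), b)), Rational(1, 2)))
Mul(Add(Function('O')(11, g), 25340), Add(-20983, -44662)) = Mul(Add(Mul(Rational(1, 6), Pow(Add(-12, Mul(-18, 139)), Rational(1, 2))), 25340), Add(-20983, -44662)) = Mul(Add(Mul(Rational(1, 6), Pow(Add(-12, -2502), Rational(1, 2))), 25340), -65645) = Mul(Add(Mul(Rational(1, 6), Pow(-2514, Rational(1, 2))), 25340), -65645) = Mul(Add(Mul(Rational(1, 6), Mul(I, Pow(2514, Rational(1, 2)))), 25340), -65645) = Mul(Add(Mul(Rational(1, 6), I, Pow(2514, Rational(1, 2))), 25340), -65645) = Mul(Add(25340, Mul(Rational(1, 6), I, Pow(2514, Rational(1, 2)))), -65645) = Add(-1663444300, Mul(Rational(-65645, 6), I, Pow(2514, Rational(1, 2))))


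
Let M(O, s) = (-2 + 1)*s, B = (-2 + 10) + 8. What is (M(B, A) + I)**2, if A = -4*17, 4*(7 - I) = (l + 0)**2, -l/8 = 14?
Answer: 9369721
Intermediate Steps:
l = -112 (l = -8*14 = -112)
I = -3129 (I = 7 - (-112 + 0)**2/4 = 7 - 1/4*(-112)**2 = 7 - 1/4*12544 = 7 - 3136 = -3129)
B = 16 (B = 8 + 8 = 16)
A = -68
M(O, s) = -s
(M(B, A) + I)**2 = (-1*(-68) - 3129)**2 = (68 - 3129)**2 = (-3061)**2 = 9369721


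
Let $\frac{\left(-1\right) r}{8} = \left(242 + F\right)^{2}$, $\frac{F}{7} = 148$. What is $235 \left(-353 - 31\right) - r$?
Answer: $12976032$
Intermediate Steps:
$F = 1036$ ($F = 7 \cdot 148 = 1036$)
$r = -13066272$ ($r = - 8 \left(242 + 1036\right)^{2} = - 8 \cdot 1278^{2} = \left(-8\right) 1633284 = -13066272$)
$235 \left(-353 - 31\right) - r = 235 \left(-353 - 31\right) - -13066272 = 235 \left(-384\right) + 13066272 = -90240 + 13066272 = 12976032$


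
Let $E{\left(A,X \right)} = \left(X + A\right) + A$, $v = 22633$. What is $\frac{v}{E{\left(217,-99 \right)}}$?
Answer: $\frac{22633}{335} \approx 67.561$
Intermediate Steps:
$E{\left(A,X \right)} = X + 2 A$ ($E{\left(A,X \right)} = \left(A + X\right) + A = X + 2 A$)
$\frac{v}{E{\left(217,-99 \right)}} = \frac{22633}{-99 + 2 \cdot 217} = \frac{22633}{-99 + 434} = \frac{22633}{335}$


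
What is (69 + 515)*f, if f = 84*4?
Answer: 196224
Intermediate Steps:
f = 336
(69 + 515)*f = (69 + 515)*336 = 584*336 = 196224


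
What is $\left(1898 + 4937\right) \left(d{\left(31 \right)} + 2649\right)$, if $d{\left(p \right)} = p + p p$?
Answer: $24886235$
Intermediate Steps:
$d{\left(p \right)} = p + p^{2}$
$\left(1898 + 4937\right) \left(d{\left(31 \right)} + 2649\right) = \left(1898 + 4937\right) \left(31 \left(1 + 31\right) + 2649\right) = 6835 \left(31 \cdot 32 + 2649\right) = 6835 \left(992 + 2649\right) = 6835 \cdot 3641 = 24886235$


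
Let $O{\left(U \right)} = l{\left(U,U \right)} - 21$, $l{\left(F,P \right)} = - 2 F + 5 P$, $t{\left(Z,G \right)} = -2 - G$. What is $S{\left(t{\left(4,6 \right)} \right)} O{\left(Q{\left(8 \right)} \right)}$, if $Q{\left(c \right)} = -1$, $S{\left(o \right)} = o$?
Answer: $192$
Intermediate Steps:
$O{\left(U \right)} = -21 + 3 U$ ($O{\left(U \right)} = \left(- 2 U + 5 U\right) - 21 = 3 U - 21 = -21 + 3 U$)
$S{\left(t{\left(4,6 \right)} \right)} O{\left(Q{\left(8 \right)} \right)} = \left(-2 - 6\right) \left(-21 + 3 \left(-1\right)\right) = \left(-2 - 6\right) \left(-21 - 3\right) = \left(-8\right) \left(-24\right) = 192$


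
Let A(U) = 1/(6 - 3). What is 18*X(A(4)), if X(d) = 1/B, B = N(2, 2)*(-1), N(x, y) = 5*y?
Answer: -9/5 ≈ -1.8000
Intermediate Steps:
A(U) = 1/3
B = -10 (B = (5*2)*(-1) = 10*(-1) = -10)
X(d) = -1/10 (X(d) = 1/(-10) = -1/10)
18*X(A(4)) = 18*(-1/10) = -9/5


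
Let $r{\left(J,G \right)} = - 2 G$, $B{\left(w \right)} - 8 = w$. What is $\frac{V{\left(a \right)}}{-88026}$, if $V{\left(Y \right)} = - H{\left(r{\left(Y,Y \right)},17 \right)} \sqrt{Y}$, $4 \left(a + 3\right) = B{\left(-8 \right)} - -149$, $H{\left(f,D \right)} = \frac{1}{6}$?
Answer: $\frac{\sqrt{137}}{1056312} \approx 1.1081 \cdot 10^{-5}$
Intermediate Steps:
$B{\left(w \right)} = 8 + w$
$H{\left(f,D \right)} = \frac{1}{6}$
$a = \frac{137}{4}$ ($a = -3 + \frac{\left(8 - 8\right) - -149}{4} = -3 + \frac{0 + 149}{4} = -3 + \frac{1}{4} \cdot 149 = -3 + \frac{149}{4} = \frac{137}{4} \approx 34.25$)
$V{\left(Y \right)} = - \frac{\sqrt{Y}}{6}$ ($V{\left(Y \right)} = \left(-1\right) \frac{1}{6} \sqrt{Y} = - \frac{\sqrt{Y}}{6}$)
$\frac{V{\left(a \right)}}{-88026} = \frac{\left(- \frac{1}{6}\right) \sqrt{\frac{137}{4}}}{-88026} = - \frac{\frac{1}{2} \sqrt{137}}{6} \left(- \frac{1}{88026}\right) = - \frac{\sqrt{137}}{12} \left(- \frac{1}{88026}\right) = \frac{\sqrt{137}}{1056312}$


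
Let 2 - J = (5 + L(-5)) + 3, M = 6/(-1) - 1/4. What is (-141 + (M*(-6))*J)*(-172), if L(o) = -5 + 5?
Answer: 62952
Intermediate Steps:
M = -25/4 (M = 6*(-1) - 1*¼ = -6 - ¼ = -25/4 ≈ -6.2500)
L(o) = 0
J = -6 (J = 2 - ((5 + 0) + 3) = 2 - (5 + 3) = 2 - 1*8 = 2 - 8 = -6)
(-141 + (M*(-6))*J)*(-172) = (-141 - 25/4*(-6)*(-6))*(-172) = (-141 + (75/2)*(-6))*(-172) = (-141 - 225)*(-172) = -366*(-172) = 62952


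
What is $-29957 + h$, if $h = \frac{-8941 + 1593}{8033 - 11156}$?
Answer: $- \frac{93548363}{3123} \approx -29955.0$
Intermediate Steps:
$h = \frac{7348}{3123}$ ($h = - \frac{7348}{-3123} = \left(-7348\right) \left(- \frac{1}{3123}\right) = \frac{7348}{3123} \approx 2.3529$)
$-29957 + h = -29957 + \frac{7348}{3123} = - \frac{93548363}{3123}$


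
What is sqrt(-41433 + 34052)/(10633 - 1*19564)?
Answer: -11*I*sqrt(61)/8931 ≈ -0.0096196*I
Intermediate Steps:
sqrt(-41433 + 34052)/(10633 - 1*19564) = sqrt(-7381)/(10633 - 19564) = (11*I*sqrt(61))/(-8931) = (11*I*sqrt(61))*(-1/8931) = -11*I*sqrt(61)/8931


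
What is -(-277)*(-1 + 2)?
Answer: 277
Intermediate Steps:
-(-277)*(-1 + 2) = -(-277) = -277*(-1) = 277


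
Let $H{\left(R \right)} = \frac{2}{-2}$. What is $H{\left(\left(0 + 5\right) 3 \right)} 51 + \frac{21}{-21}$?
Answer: $-52$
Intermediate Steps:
$H{\left(R \right)} = -1$ ($H{\left(R \right)} = 2 \left(- \frac{1}{2}\right) = -1$)
$H{\left(\left(0 + 5\right) 3 \right)} 51 + \frac{21}{-21} = \left(-1\right) 51 + \frac{21}{-21} = -51 + 21 \left(- \frac{1}{21}\right) = -51 - 1 = -52$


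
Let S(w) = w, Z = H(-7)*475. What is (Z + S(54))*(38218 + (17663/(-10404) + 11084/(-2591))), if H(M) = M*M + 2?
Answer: 490375113822107/528564 ≈ 9.2775e+8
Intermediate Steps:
H(M) = 2 + M² (H(M) = M² + 2 = 2 + M²)
Z = 24225 (Z = (2 + (-7)²)*475 = (2 + 49)*475 = 51*475 = 24225)
(Z + S(54))*(38218 + (17663/(-10404) + 11084/(-2591))) = (24225 + 54)*(38218 + (17663/(-10404) + 11084/(-2591))) = 24279*(38218 + (17663*(-1/10404) + 11084*(-1/2591))) = 24279*(38218 + (-1039/612 - 11084/2591)) = 24279*(38218 - 9475457/1585692) = 24279*(60592501399/1585692) = 490375113822107/528564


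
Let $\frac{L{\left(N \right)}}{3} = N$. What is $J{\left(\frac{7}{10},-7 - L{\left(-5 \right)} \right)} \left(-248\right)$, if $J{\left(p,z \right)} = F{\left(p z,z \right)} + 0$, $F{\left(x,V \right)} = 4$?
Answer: $-992$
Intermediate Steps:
$L{\left(N \right)} = 3 N$
$J{\left(p,z \right)} = 4$ ($J{\left(p,z \right)} = 4 + 0 = 4$)
$J{\left(\frac{7}{10},-7 - L{\left(-5 \right)} \right)} \left(-248\right) = 4 \left(-248\right) = -992$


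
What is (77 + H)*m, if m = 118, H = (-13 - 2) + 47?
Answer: 12862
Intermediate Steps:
H = 32 (H = -15 + 47 = 32)
(77 + H)*m = (77 + 32)*118 = 109*118 = 12862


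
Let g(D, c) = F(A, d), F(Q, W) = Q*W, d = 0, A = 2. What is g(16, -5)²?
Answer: 0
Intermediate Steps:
g(D, c) = 0 (g(D, c) = 2*0 = 0)
g(16, -5)² = 0² = 0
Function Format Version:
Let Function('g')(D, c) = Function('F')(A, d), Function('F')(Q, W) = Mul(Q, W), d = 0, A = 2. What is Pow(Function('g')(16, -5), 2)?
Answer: 0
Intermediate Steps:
Function('g')(D, c) = 0 (Function('g')(D, c) = Mul(2, 0) = 0)
Pow(Function('g')(16, -5), 2) = Pow(0, 2) = 0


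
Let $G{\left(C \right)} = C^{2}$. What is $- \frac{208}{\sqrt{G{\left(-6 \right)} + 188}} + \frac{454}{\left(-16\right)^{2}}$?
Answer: $\frac{227}{128} - \frac{26 \sqrt{14}}{7} \approx -12.124$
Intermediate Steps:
$- \frac{208}{\sqrt{G{\left(-6 \right)} + 188}} + \frac{454}{\left(-16\right)^{2}} = - \frac{208}{\sqrt{\left(-6\right)^{2} + 188}} + \frac{454}{\left(-16\right)^{2}} = - \frac{208}{\sqrt{36 + 188}} + \frac{454}{256} = - \frac{208}{\sqrt{224}} + 454 \cdot \frac{1}{256} = - \frac{208}{4 \sqrt{14}} + \frac{227}{128} = - 208 \frac{\sqrt{14}}{56} + \frac{227}{128} = - \frac{26 \sqrt{14}}{7} + \frac{227}{128} = \frac{227}{128} - \frac{26 \sqrt{14}}{7}$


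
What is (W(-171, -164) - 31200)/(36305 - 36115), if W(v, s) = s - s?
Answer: -3120/19 ≈ -164.21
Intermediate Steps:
W(v, s) = 0
(W(-171, -164) - 31200)/(36305 - 36115) = (0 - 31200)/(36305 - 36115) = -31200/190 = -31200*1/190 = -3120/19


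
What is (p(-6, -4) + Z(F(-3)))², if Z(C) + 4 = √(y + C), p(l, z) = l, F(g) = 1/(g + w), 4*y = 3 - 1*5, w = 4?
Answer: (20 - √2)²/4 ≈ 86.358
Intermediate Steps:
y = -½ (y = (3 - 1*5)/4 = (3 - 5)/4 = (¼)*(-2) = -½ ≈ -0.50000)
F(g) = 1/(4 + g) (F(g) = 1/(g + 4) = 1/(4 + g))
Z(C) = -4 + √(-½ + C)
(p(-6, -4) + Z(F(-3)))² = (-6 + (-4 + √(-2 + 4/(4 - 3))/2))² = (-6 + (-4 + √(-2 + 4/1)/2))² = (-6 + (-4 + √(-2 + 4*1)/2))² = (-6 + (-4 + √(-2 + 4)/2))² = (-6 + (-4 + √2/2))² = (-10 + √2/2)²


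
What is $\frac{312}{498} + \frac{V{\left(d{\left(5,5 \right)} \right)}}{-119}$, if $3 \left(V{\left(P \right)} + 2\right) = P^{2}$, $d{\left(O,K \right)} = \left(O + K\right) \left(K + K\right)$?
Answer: $- \frac{810938}{29631} \approx -27.368$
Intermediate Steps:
$d{\left(O,K \right)} = 2 K \left(K + O\right)$ ($d{\left(O,K \right)} = \left(K + O\right) 2 K = 2 K \left(K + O\right)$)
$V{\left(P \right)} = -2 + \frac{P^{2}}{3}$
$\frac{312}{498} + \frac{V{\left(d{\left(5,5 \right)} \right)}}{-119} = \frac{312}{498} + \frac{-2 + \frac{\left(2 \cdot 5 \left(5 + 5\right)\right)^{2}}{3}}{-119} = 312 \cdot \frac{1}{498} + \left(-2 + \frac{\left(2 \cdot 5 \cdot 10\right)^{2}}{3}\right) \left(- \frac{1}{119}\right) = \frac{52}{83} + \left(-2 + \frac{100^{2}}{3}\right) \left(- \frac{1}{119}\right) = \frac{52}{83} + \left(-2 + \frac{1}{3} \cdot 10000\right) \left(- \frac{1}{119}\right) = \frac{52}{83} + \left(-2 + \frac{10000}{3}\right) \left(- \frac{1}{119}\right) = \frac{52}{83} + \frac{9994}{3} \left(- \frac{1}{119}\right) = \frac{52}{83} - \frac{9994}{357} = - \frac{810938}{29631}$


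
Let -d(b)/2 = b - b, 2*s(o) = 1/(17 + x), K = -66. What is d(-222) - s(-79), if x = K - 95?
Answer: 1/288 ≈ 0.0034722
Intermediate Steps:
x = -161 (x = -66 - 95 = -161)
s(o) = -1/288 (s(o) = 1/(2*(17 - 161)) = (½)/(-144) = (½)*(-1/144) = -1/288)
d(b) = 0 (d(b) = -2*(b - b) = -2*0 = 0)
d(-222) - s(-79) = 0 - 1*(-1/288) = 0 + 1/288 = 1/288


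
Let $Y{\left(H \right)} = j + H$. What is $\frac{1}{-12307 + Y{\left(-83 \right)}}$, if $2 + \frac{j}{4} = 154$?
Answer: $- \frac{1}{11782} \approx -8.4875 \cdot 10^{-5}$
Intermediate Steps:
$j = 608$ ($j = -8 + 4 \cdot 154 = -8 + 616 = 608$)
$Y{\left(H \right)} = 608 + H$
$\frac{1}{-12307 + Y{\left(-83 \right)}} = \frac{1}{-12307 + \left(608 - 83\right)} = \frac{1}{-12307 + 525} = \frac{1}{-11782} = - \frac{1}{11782}$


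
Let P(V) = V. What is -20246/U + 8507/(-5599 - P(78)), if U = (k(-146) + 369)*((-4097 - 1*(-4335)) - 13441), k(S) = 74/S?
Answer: -1506480853667/1008123646950 ≈ -1.4943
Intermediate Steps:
U = -355160700/73 (U = (74/(-146) + 369)*((-4097 - 1*(-4335)) - 13441) = (74*(-1/146) + 369)*((-4097 + 4335) - 13441) = (-37/73 + 369)*(238 - 13441) = (26900/73)*(-13203) = -355160700/73 ≈ -4.8652e+6)
-20246/U + 8507/(-5599 - P(78)) = -20246/(-355160700/73) + 8507/(-5599 - 1*78) = -20246*(-73/355160700) + 8507/(-5599 - 78) = 738979/177580350 + 8507/(-5677) = 738979/177580350 + 8507*(-1/5677) = 738979/177580350 - 8507/5677 = -1506480853667/1008123646950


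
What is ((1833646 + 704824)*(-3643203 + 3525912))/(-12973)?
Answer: 297739684770/12973 ≈ 2.2951e+7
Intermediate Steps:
((1833646 + 704824)*(-3643203 + 3525912))/(-12973) = (2538470*(-117291))*(-1/12973) = -297739684770*(-1/12973) = 297739684770/12973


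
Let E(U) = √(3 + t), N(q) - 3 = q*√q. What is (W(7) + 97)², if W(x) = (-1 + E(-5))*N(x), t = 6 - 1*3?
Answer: (97 - (1 - √6)*(3 + 7*√7))² ≈ 16434.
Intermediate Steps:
t = 3 (t = 6 - 3 = 3)
N(q) = 3 + q^(3/2) (N(q) = 3 + q*√q = 3 + q^(3/2))
E(U) = √6 (E(U) = √(3 + 3) = √6)
W(x) = (-1 + √6)*(3 + x^(3/2))
(W(7) + 97)² = (-(1 - √6)*(3 + 7^(3/2)) + 97)² = (-(1 - √6)*(3 + 7*√7) + 97)² = (97 - (1 - √6)*(3 + 7*√7))²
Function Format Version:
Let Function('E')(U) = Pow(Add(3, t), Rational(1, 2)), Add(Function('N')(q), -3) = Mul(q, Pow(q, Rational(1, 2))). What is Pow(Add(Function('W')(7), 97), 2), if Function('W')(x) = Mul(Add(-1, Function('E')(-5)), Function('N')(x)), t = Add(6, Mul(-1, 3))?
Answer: Pow(Add(97, Mul(-1, Add(1, Mul(-1, Pow(6, Rational(1, 2)))), Add(3, Mul(7, Pow(7, Rational(1, 2)))))), 2) ≈ 16434.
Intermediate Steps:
t = 3 (t = Add(6, -3) = 3)
Function('N')(q) = Add(3, Pow(q, Rational(3, 2))) (Function('N')(q) = Add(3, Mul(q, Pow(q, Rational(1, 2)))) = Add(3, Pow(q, Rational(3, 2))))
Function('E')(U) = Pow(6, Rational(1, 2)) (Function('E')(U) = Pow(Add(3, 3), Rational(1, 2)) = Pow(6, Rational(1, 2)))
Function('W')(x) = Mul(Add(-1, Pow(6, Rational(1, 2))), Add(3, Pow(x, Rational(3, 2))))
Pow(Add(Function('W')(7), 97), 2) = Pow(Add(Mul(-1, Add(1, Mul(-1, Pow(6, Rational(1, 2)))), Add(3, Pow(7, Rational(3, 2)))), 97), 2) = Pow(Add(Mul(-1, Add(1, Mul(-1, Pow(6, Rational(1, 2)))), Add(3, Mul(7, Pow(7, Rational(1, 2))))), 97), 2) = Pow(Add(97, Mul(-1, Add(1, Mul(-1, Pow(6, Rational(1, 2)))), Add(3, Mul(7, Pow(7, Rational(1, 2)))))), 2)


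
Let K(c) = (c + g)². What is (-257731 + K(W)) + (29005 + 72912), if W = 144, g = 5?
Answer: -133613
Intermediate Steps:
K(c) = (5 + c)² (K(c) = (c + 5)² = (5 + c)²)
(-257731 + K(W)) + (29005 + 72912) = (-257731 + (5 + 144)²) + (29005 + 72912) = (-257731 + 149²) + 101917 = (-257731 + 22201) + 101917 = -235530 + 101917 = -133613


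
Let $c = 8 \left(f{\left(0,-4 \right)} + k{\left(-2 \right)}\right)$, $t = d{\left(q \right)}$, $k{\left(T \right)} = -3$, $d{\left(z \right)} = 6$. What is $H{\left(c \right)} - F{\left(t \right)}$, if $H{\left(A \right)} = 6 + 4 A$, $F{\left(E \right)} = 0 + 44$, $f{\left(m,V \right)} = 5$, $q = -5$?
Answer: $26$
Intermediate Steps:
$t = 6$
$c = 16$ ($c = 8 \left(5 - 3\right) = 8 \cdot 2 = 16$)
$F{\left(E \right)} = 44$
$H{\left(c \right)} - F{\left(t \right)} = \left(6 + 4 \cdot 16\right) - 44 = \left(6 + 64\right) - 44 = 70 - 44 = 26$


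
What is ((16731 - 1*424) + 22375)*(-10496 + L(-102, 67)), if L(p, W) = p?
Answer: -409951836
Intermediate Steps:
((16731 - 1*424) + 22375)*(-10496 + L(-102, 67)) = ((16731 - 1*424) + 22375)*(-10496 - 102) = ((16731 - 424) + 22375)*(-10598) = (16307 + 22375)*(-10598) = 38682*(-10598) = -409951836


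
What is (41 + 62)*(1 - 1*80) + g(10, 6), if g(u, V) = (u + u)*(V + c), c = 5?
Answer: -7917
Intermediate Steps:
g(u, V) = 2*u*(5 + V) (g(u, V) = (u + u)*(V + 5) = (2*u)*(5 + V) = 2*u*(5 + V))
(41 + 62)*(1 - 1*80) + g(10, 6) = (41 + 62)*(1 - 1*80) + 2*10*(5 + 6) = 103*(1 - 80) + 2*10*11 = 103*(-79) + 220 = -8137 + 220 = -7917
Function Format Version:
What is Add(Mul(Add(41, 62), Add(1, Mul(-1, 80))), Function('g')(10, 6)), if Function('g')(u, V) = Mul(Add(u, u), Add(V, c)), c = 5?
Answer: -7917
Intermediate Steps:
Function('g')(u, V) = Mul(2, u, Add(5, V)) (Function('g')(u, V) = Mul(Add(u, u), Add(V, 5)) = Mul(Mul(2, u), Add(5, V)) = Mul(2, u, Add(5, V)))
Add(Mul(Add(41, 62), Add(1, Mul(-1, 80))), Function('g')(10, 6)) = Add(Mul(Add(41, 62), Add(1, Mul(-1, 80))), Mul(2, 10, Add(5, 6))) = Add(Mul(103, Add(1, -80)), Mul(2, 10, 11)) = Add(Mul(103, -79), 220) = Add(-8137, 220) = -7917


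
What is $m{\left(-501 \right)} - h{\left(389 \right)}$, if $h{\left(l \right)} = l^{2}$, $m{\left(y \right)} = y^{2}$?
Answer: $99680$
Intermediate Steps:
$m{\left(-501 \right)} - h{\left(389 \right)} = \left(-501\right)^{2} - 389^{2} = 251001 - 151321 = 99680$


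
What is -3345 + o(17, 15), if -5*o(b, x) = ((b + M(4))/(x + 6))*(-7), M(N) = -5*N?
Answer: -16726/5 ≈ -3345.2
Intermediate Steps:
o(b, x) = 7*(-20 + b)/(5*(6 + x)) (o(b, x) = -(b - 5*4)/(x + 6)*(-7)/5 = -(b - 20)/(6 + x)*(-7)/5 = -(-20 + b)/(6 + x)*(-7)/5 = -(-7)*(-20 + b)/(5*(6 + x)) = 7*(-20 + b)/(5*(6 + x)))
-3345 + o(17, 15) = -3345 + 7*(-20 + 17)/(5*(6 + 15)) = -3345 + (7/5)*(-3)/21 = -3345 + (7/5)*(1/21)*(-3) = -3345 - ⅕ = -16726/5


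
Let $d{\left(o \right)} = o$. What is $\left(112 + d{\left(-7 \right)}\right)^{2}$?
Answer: $11025$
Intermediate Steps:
$\left(112 + d{\left(-7 \right)}\right)^{2} = \left(112 - 7\right)^{2} = 105^{2} = 11025$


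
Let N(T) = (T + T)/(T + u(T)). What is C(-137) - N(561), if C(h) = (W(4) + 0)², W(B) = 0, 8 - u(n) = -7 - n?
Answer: -374/379 ≈ -0.98681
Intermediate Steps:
u(n) = 15 + n (u(n) = 8 - (-7 - n) = 8 + (7 + n) = 15 + n)
N(T) = 2*T/(15 + 2*T) (N(T) = (T + T)/(T + (15 + T)) = (2*T)/(15 + 2*T) = 2*T/(15 + 2*T))
C(h) = 0 (C(h) = (0 + 0)² = 0² = 0)
C(-137) - N(561) = 0 - 2*561/(15 + 2*561) = 0 - 2*561/(15 + 1122) = 0 - 2*561/1137 = 0 - 1*374/379 = 0 - 374/379 = -374/379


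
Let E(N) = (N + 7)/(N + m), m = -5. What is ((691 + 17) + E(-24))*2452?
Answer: 50386148/29 ≈ 1.7375e+6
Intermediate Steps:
E(N) = (7 + N)/(-5 + N) (E(N) = (N + 7)/(N - 5) = (7 + N)/(-5 + N))
((691 + 17) + E(-24))*2452 = ((691 + 17) + (7 - 24)/(-5 - 24))*2452 = (708 - 17/(-29))*2452 = (708 - 1/29*(-17))*2452 = (708 + 17/29)*2452 = (20549/29)*2452 = 50386148/29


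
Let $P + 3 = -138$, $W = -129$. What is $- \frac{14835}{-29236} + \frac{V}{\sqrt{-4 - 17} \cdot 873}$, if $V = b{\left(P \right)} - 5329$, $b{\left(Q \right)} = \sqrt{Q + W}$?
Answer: $\frac{14835}{29236} + \frac{\sqrt{70}}{2037} + \frac{5329 i \sqrt{21}}{18333} \approx 0.51153 + 1.3321 i$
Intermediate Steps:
$P = -141$ ($P = -3 - 138 = -141$)
$b{\left(Q \right)} = \sqrt{-129 + Q}$ ($b{\left(Q \right)} = \sqrt{Q - 129} = \sqrt{-129 + Q}$)
$V = -5329 + 3 i \sqrt{30}$ ($V = \sqrt{-129 - 141} - 5329 = \sqrt{-270} - 5329 = 3 i \sqrt{30} - 5329 = -5329 + 3 i \sqrt{30} \approx -5329.0 + 16.432 i$)
$- \frac{14835}{-29236} + \frac{V}{\sqrt{-4 - 17} \cdot 873} = - \frac{14835}{-29236} + \frac{-5329 + 3 i \sqrt{30}}{\sqrt{-4 - 17} \cdot 873} = \left(-14835\right) \left(- \frac{1}{29236}\right) + \frac{-5329 + 3 i \sqrt{30}}{\sqrt{-21} \cdot 873} = \frac{14835}{29236} + \frac{-5329 + 3 i \sqrt{30}}{i \sqrt{21} \cdot 873} = \frac{14835}{29236} + \frac{-5329 + 3 i \sqrt{30}}{873 i \sqrt{21}} = \frac{14835}{29236} + \left(-5329 + 3 i \sqrt{30}\right) \left(- \frac{i \sqrt{21}}{18333}\right) = \frac{14835}{29236} - \frac{i \sqrt{21} \left(-5329 + 3 i \sqrt{30}\right)}{18333}$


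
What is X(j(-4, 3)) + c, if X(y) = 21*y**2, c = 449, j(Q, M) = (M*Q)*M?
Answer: 27665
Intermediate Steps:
j(Q, M) = Q*M**2
X(j(-4, 3)) + c = 21*(-4*3**2)**2 + 449 = 21*(-4*9)**2 + 449 = 21*(-36)**2 + 449 = 21*1296 + 449 = 27216 + 449 = 27665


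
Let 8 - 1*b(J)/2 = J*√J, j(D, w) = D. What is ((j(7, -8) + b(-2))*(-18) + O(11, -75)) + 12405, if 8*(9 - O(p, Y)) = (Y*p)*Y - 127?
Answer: 8563/2 - 72*I*√2 ≈ 4281.5 - 101.82*I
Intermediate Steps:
O(p, Y) = 199/8 - p*Y²/8 (O(p, Y) = 9 - ((Y*p)*Y - 127)/8 = 9 - (p*Y² - 127)/8 = 9 - (-127 + p*Y²)/8 = 9 + (127/8 - p*Y²/8) = 199/8 - p*Y²/8)
b(J) = 16 - 2*J^(3/2) (b(J) = 16 - 2*J*√J = 16 - 2*J^(3/2))
((j(7, -8) + b(-2))*(-18) + O(11, -75)) + 12405 = ((7 + (16 - (-4)*I*√2))*(-18) + (199/8 - ⅛*11*(-75)²)) + 12405 = ((7 + (16 - (-4)*I*√2))*(-18) + (199/8 - ⅛*11*5625)) + 12405 = ((7 + (16 + 4*I*√2))*(-18) + (199/8 - 61875/8)) + 12405 = ((23 + 4*I*√2)*(-18) - 15419/2) + 12405 = ((-414 - 72*I*√2) - 15419/2) + 12405 = (-16247/2 - 72*I*√2) + 12405 = 8563/2 - 72*I*√2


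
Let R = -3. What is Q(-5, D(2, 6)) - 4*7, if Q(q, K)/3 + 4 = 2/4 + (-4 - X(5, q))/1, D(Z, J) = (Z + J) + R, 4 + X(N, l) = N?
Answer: -107/2 ≈ -53.500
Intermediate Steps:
X(N, l) = -4 + N
D(Z, J) = -3 + J + Z (D(Z, J) = (Z + J) - 3 = (J + Z) - 3 = -3 + J + Z)
Q(q, K) = -51/2 (Q(q, K) = -12 + 3*(2/4 + (-4 - (-4 + 5))/1) = -12 + 3*(2*(¼) + (-4 - 1*1)*1) = -12 + 3*(½ + (-4 - 1)*1) = -12 + 3*(½ - 5*1) = -12 + 3*(½ - 5) = -12 + 3*(-9/2) = -12 - 27/2 = -51/2)
Q(-5, D(2, 6)) - 4*7 = -51/2 - 4*7 = -51/2 - 28 = -107/2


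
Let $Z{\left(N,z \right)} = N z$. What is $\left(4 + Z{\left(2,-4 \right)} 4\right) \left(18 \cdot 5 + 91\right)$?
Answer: $-5068$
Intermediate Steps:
$\left(4 + Z{\left(2,-4 \right)} 4\right) \left(18 \cdot 5 + 91\right) = \left(4 + 2 \left(-4\right) 4\right) \left(18 \cdot 5 + 91\right) = \left(4 - 32\right) \left(90 + 91\right) = \left(4 - 32\right) 181 = \left(-28\right) 181 = -5068$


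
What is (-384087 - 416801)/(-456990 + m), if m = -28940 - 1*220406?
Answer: 100111/88292 ≈ 1.1339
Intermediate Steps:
m = -249346 (m = -28940 - 220406 = -249346)
(-384087 - 416801)/(-456990 + m) = (-384087 - 416801)/(-456990 - 249346) = -800888/(-706336) = -800888*(-1/706336) = 100111/88292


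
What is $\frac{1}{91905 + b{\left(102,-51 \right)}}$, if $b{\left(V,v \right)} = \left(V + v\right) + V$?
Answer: $\frac{1}{92058} \approx 1.0863 \cdot 10^{-5}$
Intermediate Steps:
$b{\left(V,v \right)} = v + 2 V$
$\frac{1}{91905 + b{\left(102,-51 \right)}} = \frac{1}{91905 + \left(-51 + 2 \cdot 102\right)} = \frac{1}{91905 + \left(-51 + 204\right)} = \frac{1}{91905 + 153} = \frac{1}{92058}$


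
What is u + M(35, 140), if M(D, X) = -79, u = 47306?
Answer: 47227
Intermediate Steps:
u + M(35, 140) = 47306 - 79 = 47227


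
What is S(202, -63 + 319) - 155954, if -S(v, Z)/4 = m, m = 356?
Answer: -157378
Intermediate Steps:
S(v, Z) = -1424 (S(v, Z) = -4*356 = -1424)
S(202, -63 + 319) - 155954 = -1424 - 155954 = -157378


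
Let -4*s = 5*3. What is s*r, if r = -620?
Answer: 2325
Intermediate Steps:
s = -15/4 (s = -5*3/4 = -1/4*15 = -15/4 ≈ -3.7500)
s*r = -15/4*(-620) = 2325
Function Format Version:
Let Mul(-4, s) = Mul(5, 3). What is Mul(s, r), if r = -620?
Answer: 2325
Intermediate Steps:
s = Rational(-15, 4) (s = Mul(Rational(-1, 4), Mul(5, 3)) = Mul(Rational(-1, 4), 15) = Rational(-15, 4) ≈ -3.7500)
Mul(s, r) = Mul(Rational(-15, 4), -620) = 2325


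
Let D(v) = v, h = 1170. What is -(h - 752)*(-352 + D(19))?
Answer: 139194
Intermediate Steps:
-(h - 752)*(-352 + D(19)) = -(1170 - 752)*(-352 + 19) = -418*(-333) = -1*(-139194) = 139194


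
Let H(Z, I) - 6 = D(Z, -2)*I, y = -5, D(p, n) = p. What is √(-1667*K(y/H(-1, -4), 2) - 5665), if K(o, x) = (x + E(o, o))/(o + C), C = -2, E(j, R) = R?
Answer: 14*I*√595/5 ≈ 68.299*I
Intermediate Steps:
H(Z, I) = 6 + I*Z (H(Z, I) = 6 + Z*I = 6 + I*Z)
K(o, x) = (o + x)/(-2 + o) (K(o, x) = (x + o)/(o - 2) = (o + x)/(-2 + o))
√(-1667*K(y/H(-1, -4), 2) - 5665) = √(-1667*(-5/(6 - 4*(-1)) + 2)/(-2 - 5/(6 - 4*(-1))) - 5665) = √(-1667*(-5/(6 + 4) + 2)/(-2 - 5/(6 + 4)) - 5665) = √(-1667*(-5/10 + 2)/(-2 - 5/10) - 5665) = √(-1667*(-5*⅒ + 2)/(-2 - 5*⅒) - 5665) = √(-1667*(-½ + 2)/(-2 - ½) - 5665) = √(-1667*3/((-5/2)*2) - 5665) = √(-(-3334)*3/(5*2) - 5665) = √(-1667*(-⅗) - 5665) = √(5001/5 - 5665) = √(-23324/5) = 14*I*√595/5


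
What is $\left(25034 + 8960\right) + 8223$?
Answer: $42217$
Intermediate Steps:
$\left(25034 + 8960\right) + 8223 = 33994 + 8223 = 42217$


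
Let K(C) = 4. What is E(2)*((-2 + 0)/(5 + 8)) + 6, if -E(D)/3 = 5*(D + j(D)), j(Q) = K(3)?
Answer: 258/13 ≈ 19.846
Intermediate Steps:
j(Q) = 4
E(D) = -60 - 15*D (E(D) = -15*(D + 4) = -15*(4 + D) = -3*(20 + 5*D) = -60 - 15*D)
E(2)*((-2 + 0)/(5 + 8)) + 6 = (-60 - 15*2)*((-2 + 0)/(5 + 8)) + 6 = (-60 - 30)*(-2/13) + 6 = -(-180)/13 + 6 = -90*(-2/13) + 6 = 180/13 + 6 = 258/13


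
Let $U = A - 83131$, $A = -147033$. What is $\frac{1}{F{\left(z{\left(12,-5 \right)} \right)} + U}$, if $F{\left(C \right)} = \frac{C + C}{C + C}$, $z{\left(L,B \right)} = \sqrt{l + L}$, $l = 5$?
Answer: $- \frac{1}{230163} \approx -4.3447 \cdot 10^{-6}$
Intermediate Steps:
$z{\left(L,B \right)} = \sqrt{5 + L}$
$U = -230164$ ($U = -147033 - 83131 = -230164$)
$F{\left(C \right)} = 1$ ($F{\left(C \right)} = \frac{2 C}{2 C} = 2 C \frac{1}{2 C} = 1$)
$\frac{1}{F{\left(z{\left(12,-5 \right)} \right)} + U} = \frac{1}{1 - 230164} = \frac{1}{-230163} = - \frac{1}{230163}$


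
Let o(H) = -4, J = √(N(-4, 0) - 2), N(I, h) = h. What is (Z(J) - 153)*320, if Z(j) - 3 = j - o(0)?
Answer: -46720 + 320*I*√2 ≈ -46720.0 + 452.55*I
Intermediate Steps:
J = I*√2 (J = √(0 - 2) = √(-2) = I*√2 ≈ 1.4142*I)
Z(j) = 7 + j (Z(j) = 3 + (j - 1*(-4)) = 3 + (j + 4) = 3 + (4 + j) = 7 + j)
(Z(J) - 153)*320 = ((7 + I*√2) - 153)*320 = (-146 + I*√2)*320 = -46720 + 320*I*√2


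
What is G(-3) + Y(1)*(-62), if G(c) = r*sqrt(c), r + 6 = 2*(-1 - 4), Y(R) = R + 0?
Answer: -62 - 16*I*sqrt(3) ≈ -62.0 - 27.713*I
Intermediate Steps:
Y(R) = R
r = -16 (r = -6 + 2*(-1 - 4) = -6 + 2*(-5) = -6 - 10 = -16)
G(c) = -16*sqrt(c)
G(-3) + Y(1)*(-62) = -16*I*sqrt(3) + 1*(-62) = -16*I*sqrt(3) - 62 = -62 - 16*I*sqrt(3)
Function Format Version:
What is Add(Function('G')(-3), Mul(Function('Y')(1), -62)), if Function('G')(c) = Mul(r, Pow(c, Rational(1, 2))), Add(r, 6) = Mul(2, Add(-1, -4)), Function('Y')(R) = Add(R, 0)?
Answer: Add(-62, Mul(-16, I, Pow(3, Rational(1, 2)))) ≈ Add(-62.000, Mul(-27.713, I))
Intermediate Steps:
Function('Y')(R) = R
r = -16 (r = Add(-6, Mul(2, Add(-1, -4))) = Add(-6, Mul(2, -5)) = Add(-6, -10) = -16)
Function('G')(c) = Mul(-16, Pow(c, Rational(1, 2)))
Add(Function('G')(-3), Mul(Function('Y')(1), -62)) = Add(Mul(-16, Pow(-3, Rational(1, 2))), Mul(1, -62)) = Add(Mul(-16, Mul(I, Pow(3, Rational(1, 2)))), -62) = Add(Mul(-16, I, Pow(3, Rational(1, 2))), -62) = Add(-62, Mul(-16, I, Pow(3, Rational(1, 2))))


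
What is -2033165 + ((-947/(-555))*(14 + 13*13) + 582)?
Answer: -375970088/185 ≈ -2.0323e+6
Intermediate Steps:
-2033165 + ((-947/(-555))*(14 + 13*13) + 582) = -2033165 + ((-947*(-1/555))*(14 + 169) + 582) = -2033165 + ((947/555)*183 + 582) = -2033165 + (57767/185 + 582) = -2033165 + 165437/185 = -375970088/185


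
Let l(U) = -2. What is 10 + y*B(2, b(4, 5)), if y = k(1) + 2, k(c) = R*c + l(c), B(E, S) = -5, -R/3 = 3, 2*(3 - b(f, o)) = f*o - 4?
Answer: 55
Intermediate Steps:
b(f, o) = 5 - f*o/2 (b(f, o) = 3 - (f*o - 4)/2 = 3 - (-4 + f*o)/2 = 3 + (2 - f*o/2) = 5 - f*o/2)
R = -9 (R = -3*3 = -9)
k(c) = -2 - 9*c (k(c) = -9*c - 2 = -2 - 9*c)
y = -9 (y = (-2 - 9*1) + 2 = (-2 - 9) + 2 = -11 + 2 = -9)
10 + y*B(2, b(4, 5)) = 10 - 9*(-5) = 10 + 45 = 55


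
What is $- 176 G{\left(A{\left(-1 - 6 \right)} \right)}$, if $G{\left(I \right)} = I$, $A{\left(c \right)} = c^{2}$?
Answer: $-8624$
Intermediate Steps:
$- 176 G{\left(A{\left(-1 - 6 \right)} \right)} = - 176 \left(-1 - 6\right)^{2} = - 176 \left(-7\right)^{2} = \left(-176\right) 49 = -8624$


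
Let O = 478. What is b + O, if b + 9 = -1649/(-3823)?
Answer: 1794636/3823 ≈ 469.43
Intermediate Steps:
b = -32758/3823 (b = -9 - 1649/(-3823) = -9 - 1649*(-1/3823) = -9 + 1649/3823 = -32758/3823 ≈ -8.5687)
b + O = -32758/3823 + 478 = 1794636/3823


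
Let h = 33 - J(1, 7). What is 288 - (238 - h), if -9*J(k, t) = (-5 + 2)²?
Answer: 84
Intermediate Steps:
J(k, t) = -1 (J(k, t) = -(-5 + 2)²/9 = -⅑*(-3)² = -⅑*9 = -1)
h = 34 (h = 33 - 1*(-1) = 33 + 1 = 34)
288 - (238 - h) = 288 - (238 - 1*34) = 288 - (238 - 34) = 288 - 1*204 = 288 - 204 = 84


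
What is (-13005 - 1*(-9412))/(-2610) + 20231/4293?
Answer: 7580851/1244970 ≈ 6.0892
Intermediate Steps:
(-13005 - 1*(-9412))/(-2610) + 20231/4293 = (-13005 + 9412)*(-1/2610) + 20231*(1/4293) = -3593*(-1/2610) + 20231/4293 = 3593/2610 + 20231/4293 = 7580851/1244970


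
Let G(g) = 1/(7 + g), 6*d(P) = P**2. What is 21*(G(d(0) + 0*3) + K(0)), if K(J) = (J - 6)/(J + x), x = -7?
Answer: 21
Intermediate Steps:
d(P) = P**2/6
K(J) = (-6 + J)/(-7 + J) (K(J) = (J - 6)/(J - 7) = (-6 + J)/(-7 + J))
21*(G(d(0) + 0*3) + K(0)) = 21*(1/(7 + ((1/6)*0**2 + 0*3)) + (-6 + 0)/(-7 + 0)) = 21*(1/(7 + ((1/6)*0 + 0)) - 6/(-7)) = 21*(1/(7 + (0 + 0)) - 1/7*(-6)) = 21*(1/(7 + 0) + 6/7) = 21*(1/7 + 6/7) = 21*1 = 21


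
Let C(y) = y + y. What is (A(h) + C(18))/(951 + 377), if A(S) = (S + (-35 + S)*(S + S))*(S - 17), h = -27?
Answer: -18261/166 ≈ -110.01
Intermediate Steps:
C(y) = 2*y
A(S) = (-17 + S)*(S + 2*S*(-35 + S)) (A(S) = (S + (-35 + S)*(2*S))*(-17 + S) = (S + 2*S*(-35 + S))*(-17 + S) = (-17 + S)*(S + 2*S*(-35 + S)))
(A(h) + C(18))/(951 + 377) = (-27*(1173 - 103*(-27) + 2*(-27)²) + 2*18)/(951 + 377) = (-27*(1173 + 2781 + 2*729) + 36)/1328 = (-27*(1173 + 2781 + 1458) + 36)*(1/1328) = (-27*5412 + 36)*(1/1328) = (-146124 + 36)*(1/1328) = -146088*1/1328 = -18261/166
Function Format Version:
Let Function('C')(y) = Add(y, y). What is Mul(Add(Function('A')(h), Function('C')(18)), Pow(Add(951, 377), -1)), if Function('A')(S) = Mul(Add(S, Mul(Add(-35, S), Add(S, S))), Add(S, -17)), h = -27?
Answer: Rational(-18261, 166) ≈ -110.01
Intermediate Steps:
Function('C')(y) = Mul(2, y)
Function('A')(S) = Mul(Add(-17, S), Add(S, Mul(2, S, Add(-35, S)))) (Function('A')(S) = Mul(Add(S, Mul(Add(-35, S), Mul(2, S))), Add(-17, S)) = Mul(Add(S, Mul(2, S, Add(-35, S))), Add(-17, S)) = Mul(Add(-17, S), Add(S, Mul(2, S, Add(-35, S)))))
Mul(Add(Function('A')(h), Function('C')(18)), Pow(Add(951, 377), -1)) = Mul(Add(Mul(-27, Add(1173, Mul(-103, -27), Mul(2, Pow(-27, 2)))), Mul(2, 18)), Pow(Add(951, 377), -1)) = Mul(Add(Mul(-27, Add(1173, 2781, Mul(2, 729))), 36), Pow(1328, -1)) = Mul(Add(Mul(-27, Add(1173, 2781, 1458)), 36), Rational(1, 1328)) = Mul(Add(Mul(-27, 5412), 36), Rational(1, 1328)) = Mul(Add(-146124, 36), Rational(1, 1328)) = Mul(-146088, Rational(1, 1328)) = Rational(-18261, 166)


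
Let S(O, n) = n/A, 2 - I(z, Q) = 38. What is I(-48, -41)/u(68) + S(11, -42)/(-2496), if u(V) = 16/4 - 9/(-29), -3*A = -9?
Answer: -1302037/156000 ≈ -8.3464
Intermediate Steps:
A = 3 (A = -⅓*(-9) = 3)
I(z, Q) = -36 (I(z, Q) = 2 - 1*38 = 2 - 38 = -36)
S(O, n) = n/3
u(V) = 125/29 (u(V) = 16*(¼) - 9*(-1/29) = 4 + 9/29 = 125/29)
I(-48, -41)/u(68) + S(11, -42)/(-2496) = -36/125/29 + ((⅓)*(-42))/(-2496) = -36*29/125 - 14*(-1/2496) = -1044/125 + 7/1248 = -1302037/156000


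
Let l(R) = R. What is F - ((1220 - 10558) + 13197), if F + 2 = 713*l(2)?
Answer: -2435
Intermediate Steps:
F = 1424 (F = -2 + 713*2 = -2 + 1426 = 1424)
F - ((1220 - 10558) + 13197) = 1424 - ((1220 - 10558) + 13197) = 1424 - (-9338 + 13197) = 1424 - 1*3859 = 1424 - 3859 = -2435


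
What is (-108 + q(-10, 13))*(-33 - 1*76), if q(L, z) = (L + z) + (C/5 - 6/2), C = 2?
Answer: 58642/5 ≈ 11728.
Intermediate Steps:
q(L, z) = -13/5 + L + z (q(L, z) = (L + z) + (2/5 - 6/2) = (L + z) + (2*(1/5) - 6*1/2) = (L + z) + (2/5 - 3) = (L + z) - 13/5 = -13/5 + L + z)
(-108 + q(-10, 13))*(-33 - 1*76) = (-108 + (-13/5 - 10 + 13))*(-33 - 1*76) = (-108 + 2/5)*(-33 - 76) = -538/5*(-109) = 58642/5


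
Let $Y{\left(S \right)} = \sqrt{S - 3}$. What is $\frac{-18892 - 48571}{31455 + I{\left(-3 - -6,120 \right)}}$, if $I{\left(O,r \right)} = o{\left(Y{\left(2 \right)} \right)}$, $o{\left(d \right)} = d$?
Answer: $- \frac{2122048665}{989417026} + \frac{67463 i}{989417026} \approx -2.1447 + 6.8185 \cdot 10^{-5} i$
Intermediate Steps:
$Y{\left(S \right)} = \sqrt{-3 + S}$
$I{\left(O,r \right)} = i$ ($I{\left(O,r \right)} = \sqrt{-3 + 2} = \sqrt{-1} = i$)
$\frac{-18892 - 48571}{31455 + I{\left(-3 - -6,120 \right)}} = \frac{-18892 - 48571}{31455 + i} = - 67463 \frac{31455 - i}{989417026} = - \frac{67463 \left(31455 - i\right)}{989417026}$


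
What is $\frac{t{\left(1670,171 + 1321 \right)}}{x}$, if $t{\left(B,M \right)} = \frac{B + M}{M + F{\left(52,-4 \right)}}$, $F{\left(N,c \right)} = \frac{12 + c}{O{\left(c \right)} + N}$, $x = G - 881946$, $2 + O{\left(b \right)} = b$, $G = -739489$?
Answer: $- \frac{12121}{9274608200} \approx -1.3069 \cdot 10^{-6}$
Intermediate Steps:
$O{\left(b \right)} = -2 + b$
$x = -1621435$ ($x = -739489 - 881946 = -1621435$)
$F{\left(N,c \right)} = \frac{12 + c}{-2 + N + c}$ ($F{\left(N,c \right)} = \frac{12 + c}{\left(-2 + c\right) + N} = \frac{12 + c}{-2 + N + c}$)
$t{\left(B,M \right)} = \frac{B + M}{\frac{4}{23} + M}$ ($t{\left(B,M \right)} = \frac{B + M}{M + \frac{12 - 4}{-2 + 52 - 4}} = \frac{B + M}{M + \frac{1}{46} \cdot 8} = \frac{B + M}{M + \frac{4}{23}} = \frac{B + M}{\frac{4}{23} + M}$)
$\frac{t{\left(1670,171 + 1321 \right)}}{x} = \frac{23 \frac{1}{4 + 23 \left(171 + 1321\right)} \left(1670 + \left(171 + 1321\right)\right)}{-1621435} = \frac{23 \left(1670 + 1492\right)}{4 + 23 \cdot 1492} \left(- \frac{1}{1621435}\right) = 23 \frac{1}{4 + 34316} \cdot 3162 \left(- \frac{1}{1621435}\right) = 23 \cdot \frac{1}{34320} \cdot 3162 \left(- \frac{1}{1621435}\right) = \frac{12121}{5720} \left(- \frac{1}{1621435}\right) = - \frac{12121}{9274608200}$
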